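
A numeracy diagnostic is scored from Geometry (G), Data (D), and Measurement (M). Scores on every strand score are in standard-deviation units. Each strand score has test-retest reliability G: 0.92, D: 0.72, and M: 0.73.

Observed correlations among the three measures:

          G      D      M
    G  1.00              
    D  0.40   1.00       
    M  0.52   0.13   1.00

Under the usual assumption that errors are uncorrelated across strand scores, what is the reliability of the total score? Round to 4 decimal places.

Var(G+D+M) = 3 + 2·[0.40 + 0.52 + 0.13] = 3 + 2.1 = 5.1.
With uncorrelated errors the cross-covariances are all true-score covariance, so they carry over unchanged; only the diagonal terms shrink to ρᵢσᵢ².
True-score variance = [0.92 + 0.72 + 0.73] + 2.1 = 2.37 + 2.1 = 4.47.
Reliability = 4.47 / 5.1 = 0.8765.

0.8765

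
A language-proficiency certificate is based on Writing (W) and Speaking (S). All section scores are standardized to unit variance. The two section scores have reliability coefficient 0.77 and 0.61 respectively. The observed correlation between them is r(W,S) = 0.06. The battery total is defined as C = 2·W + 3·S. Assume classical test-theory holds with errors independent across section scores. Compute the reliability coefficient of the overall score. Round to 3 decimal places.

Var(C) = 2² + 3² + 2·[6·0.06] = 13 + 0.72 = 13.72.
With uncorrelated errors the cross-covariances are all true-score covariance, so they carry over unchanged; only the diagonal terms shrink to ρᵢσᵢ².
True-score variance = [2²·0.77 + 3²·0.61] + 0.72 = 8.57 + 0.72 = 9.29.
Reliability = 9.29 / 13.72 = 0.677.

0.677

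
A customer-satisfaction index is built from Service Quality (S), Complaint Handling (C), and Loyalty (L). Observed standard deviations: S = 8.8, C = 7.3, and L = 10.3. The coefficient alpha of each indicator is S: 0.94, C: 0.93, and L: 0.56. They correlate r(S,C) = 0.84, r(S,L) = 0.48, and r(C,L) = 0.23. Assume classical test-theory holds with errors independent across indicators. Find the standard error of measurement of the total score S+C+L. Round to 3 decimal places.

Var(total) = 236.82 + 229.525 = 466.345.
True-score variance = 181.764 + 229.525 = 411.289, so reliability = 0.8819.
Error variance = 466.345 − 411.289 = 55.0563; SEM = √55.0563 = 7.420.

7.420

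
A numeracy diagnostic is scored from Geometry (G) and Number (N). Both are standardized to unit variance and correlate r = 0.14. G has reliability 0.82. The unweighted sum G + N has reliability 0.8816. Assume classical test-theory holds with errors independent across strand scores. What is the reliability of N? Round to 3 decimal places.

0.910

Var(G+N) = 2 + 2·0.14 = 2.280.
True-score variance = ρ_G + ρ_N + 2·0.14, so 0.8816 = (0.82 + ρ_N + 0.28) / 2.280.
ρ_N = 0.8816·2.280 − 0.82 − 0.28 = 0.910.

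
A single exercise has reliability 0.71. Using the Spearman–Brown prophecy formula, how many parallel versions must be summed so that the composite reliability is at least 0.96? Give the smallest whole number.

10

k ≥ ρ*(1−ρ₁)/(ρ₁(1−ρ*)) = 0.96·0.29 / (0.71·0.04) = 9.803.
Smallest integer k = 10.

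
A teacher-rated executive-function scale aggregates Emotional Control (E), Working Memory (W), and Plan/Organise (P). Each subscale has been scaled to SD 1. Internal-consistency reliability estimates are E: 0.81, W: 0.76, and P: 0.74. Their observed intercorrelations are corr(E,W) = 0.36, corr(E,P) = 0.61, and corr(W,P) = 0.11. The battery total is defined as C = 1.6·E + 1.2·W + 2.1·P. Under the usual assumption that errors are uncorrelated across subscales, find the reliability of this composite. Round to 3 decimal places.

0.863

Var(C) = 1.6² + 1.2² + 2.1² + 2·[1.92·0.36 + 3.36·0.61 + 2.52·0.11] = 8.41 + 6.036 = 14.446.
Under uncorrelated errors the observed covariances equal the true-score covariances, so only the own-variance terms attenuate.
True-score variance = [1.6²·0.81 + 1.2²·0.76 + 2.1²·0.74] + 6.036 = 6.4314 + 6.036 = 12.4674.
Reliability = 12.4674 / 14.446 = 0.863.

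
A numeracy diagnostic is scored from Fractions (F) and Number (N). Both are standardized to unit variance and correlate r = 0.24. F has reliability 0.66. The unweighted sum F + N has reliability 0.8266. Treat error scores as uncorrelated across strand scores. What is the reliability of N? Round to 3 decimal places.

Var(F+N) = 2 + 2·0.24 = 2.480.
True-score variance = ρ_F + ρ_N + 2·0.24, so 0.8266 = (0.66 + ρ_N + 0.48) / 2.480.
ρ_N = 0.8266·2.480 − 0.66 − 0.48 = 0.910.

0.910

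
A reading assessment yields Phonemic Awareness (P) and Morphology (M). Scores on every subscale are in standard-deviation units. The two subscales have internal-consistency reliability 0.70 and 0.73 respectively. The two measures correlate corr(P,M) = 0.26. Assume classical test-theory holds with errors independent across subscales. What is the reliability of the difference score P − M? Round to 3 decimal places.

Var(P−M) = 1 + 1 − 2·0.26 = 2 − 0.52 = 1.48.
Under uncorrelated errors the observed covariances equal the true-score covariances, so only the own-variance terms attenuate.
True-score variance = [0.70 + 0.73] − 0.52 = 1.43 − 0.52 = 0.91.
Reliability = 0.91 / 1.48 = 0.615.

0.615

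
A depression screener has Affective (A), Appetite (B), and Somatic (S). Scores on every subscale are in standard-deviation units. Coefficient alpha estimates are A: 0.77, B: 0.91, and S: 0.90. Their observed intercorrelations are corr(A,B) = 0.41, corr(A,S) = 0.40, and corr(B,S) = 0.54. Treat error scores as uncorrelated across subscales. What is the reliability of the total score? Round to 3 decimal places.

Var(A+B+S) = 3 + 2·[0.41 + 0.40 + 0.54] = 3 + 2.7 = 5.7.
Under uncorrelated errors the observed covariances equal the true-score covariances, so only the own-variance terms attenuate.
True-score variance = [0.77 + 0.91 + 0.90] + 2.7 = 2.58 + 2.7 = 5.28.
Reliability = 5.28 / 5.7 = 0.926.

0.926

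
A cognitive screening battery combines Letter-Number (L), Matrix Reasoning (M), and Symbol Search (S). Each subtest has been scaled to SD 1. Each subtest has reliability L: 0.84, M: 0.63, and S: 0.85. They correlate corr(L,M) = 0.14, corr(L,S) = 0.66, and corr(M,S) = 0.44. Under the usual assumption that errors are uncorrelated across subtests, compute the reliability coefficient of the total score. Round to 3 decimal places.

Var(L+M+S) = 3 + 2·[0.14 + 0.66 + 0.44] = 3 + 2.48 = 5.48.
With uncorrelated errors the cross-covariances are all true-score covariance, so they carry over unchanged; only the diagonal terms shrink to ρᵢσᵢ².
True-score variance = [0.84 + 0.63 + 0.85] + 2.48 = 2.32 + 2.48 = 4.8.
Reliability = 4.8 / 5.48 = 0.876.

0.876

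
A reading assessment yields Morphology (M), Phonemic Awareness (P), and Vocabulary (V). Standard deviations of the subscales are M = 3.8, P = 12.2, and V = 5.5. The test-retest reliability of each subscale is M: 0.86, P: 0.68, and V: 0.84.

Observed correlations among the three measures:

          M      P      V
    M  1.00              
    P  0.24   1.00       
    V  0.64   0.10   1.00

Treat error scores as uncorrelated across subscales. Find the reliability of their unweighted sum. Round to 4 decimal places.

Var(M+P+V) = 3.8² + 12.2² + 5.5² + 2·[3.8·12.2·0.24 + 3.8·5.5·0.64 + 12.2·5.5·0.10] = 193.53 + 62.4248 = 255.955.
Under uncorrelated errors the observed covariances equal the true-score covariances, so only the own-variance terms attenuate.
True-score variance = [3.8²·0.86 + 12.2²·0.68 + 5.5²·0.84] + 62.4248 = 139.04 + 62.4248 = 201.464.
Reliability = 201.464 / 255.955 = 0.7871.

0.7871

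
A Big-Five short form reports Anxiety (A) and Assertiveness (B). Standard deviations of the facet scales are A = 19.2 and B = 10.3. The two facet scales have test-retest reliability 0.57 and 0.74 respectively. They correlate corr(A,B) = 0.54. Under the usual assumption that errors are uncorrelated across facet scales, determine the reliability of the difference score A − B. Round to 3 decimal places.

0.287

Var(A−B) = 19.2² + 10.3² − 2·19.2·10.3·0.54 = 474.73 − 213.581 = 261.149.
Because errors are independent across components, Cov(Tᵢ,Tⱼ) = Cov(Xᵢ,Xⱼ); the off-diagonal part of the true-score variance is the same as above.
True-score variance = [19.2²·0.57 + 10.3²·0.74] − 213.581 = 288.631 − 213.581 = 75.0506.
Reliability = 75.0506 / 261.149 = 0.287.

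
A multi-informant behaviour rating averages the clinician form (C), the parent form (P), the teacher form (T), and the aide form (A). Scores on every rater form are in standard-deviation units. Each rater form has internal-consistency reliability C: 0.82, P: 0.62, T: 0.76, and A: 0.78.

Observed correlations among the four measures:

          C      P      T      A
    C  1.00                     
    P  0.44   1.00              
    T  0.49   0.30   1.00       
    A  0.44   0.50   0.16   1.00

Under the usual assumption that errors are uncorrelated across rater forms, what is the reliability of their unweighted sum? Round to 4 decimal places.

Var(C+P+T+A) = 4 + 2·[0.44 + 0.49 + 0.44 + 0.30 + 0.50 + 0.16] = 4 + 4.66 = 8.66.
Under uncorrelated errors the observed covariances equal the true-score covariances, so only the own-variance terms attenuate.
True-score variance = [0.82 + 0.62 + 0.76 + 0.78] + 4.66 = 2.98 + 4.66 = 7.64.
Reliability = 7.64 / 8.66 = 0.8822.

0.8822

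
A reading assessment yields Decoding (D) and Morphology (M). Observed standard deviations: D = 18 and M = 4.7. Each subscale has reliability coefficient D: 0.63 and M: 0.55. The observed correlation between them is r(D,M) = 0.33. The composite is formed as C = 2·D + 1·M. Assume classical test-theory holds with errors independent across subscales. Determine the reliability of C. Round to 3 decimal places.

Var(C) = 2²·18² + 4.7² + 2·[2·18·4.7·0.33] = 1318.09 + 111.672 = 1429.76.
With uncorrelated errors the cross-covariances are all true-score covariance, so they carry over unchanged; only the diagonal terms shrink to ρᵢσᵢ².
True-score variance = [2²·18²·0.63 + 4.7²·0.55] + 111.672 = 828.63 + 111.672 = 940.302.
Reliability = 940.302 / 1429.76 = 0.658.

0.658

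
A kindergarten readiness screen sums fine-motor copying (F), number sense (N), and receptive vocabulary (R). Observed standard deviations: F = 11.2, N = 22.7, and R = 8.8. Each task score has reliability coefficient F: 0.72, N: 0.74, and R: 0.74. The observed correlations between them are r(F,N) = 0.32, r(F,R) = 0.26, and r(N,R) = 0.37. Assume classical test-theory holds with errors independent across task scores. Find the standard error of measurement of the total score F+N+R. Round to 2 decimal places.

13.76

Var(total) = 718.17 + 361.787 = 1079.96.
True-score variance = 528.937 + 361.787 = 890.724, so reliability = 0.8248.
Error variance = 1079.96 − 890.724 = 189.233; SEM = √189.233 = 13.76.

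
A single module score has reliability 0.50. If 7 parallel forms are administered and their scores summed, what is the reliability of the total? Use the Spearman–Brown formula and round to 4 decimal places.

0.8750

ρ_k = kρ / (1 + (k−1)ρ) = 7·0.50 / (1 + 6·0.50) = 3.500 / 4.000 = 0.8750.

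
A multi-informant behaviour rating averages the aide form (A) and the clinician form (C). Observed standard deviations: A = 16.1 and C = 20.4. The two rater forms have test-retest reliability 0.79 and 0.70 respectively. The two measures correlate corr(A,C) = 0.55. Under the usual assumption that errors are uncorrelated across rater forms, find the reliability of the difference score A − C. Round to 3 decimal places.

0.429

Var(A−C) = 16.1² + 20.4² − 2·16.1·20.4·0.55 = 675.37 − 361.284 = 314.086.
With uncorrelated errors the cross-covariances are all true-score covariance, so they carry over unchanged; only the diagonal terms shrink to ρᵢσᵢ².
True-score variance = [16.1²·0.79 + 20.4²·0.70] − 361.284 = 496.088 − 361.284 = 134.804.
Reliability = 134.804 / 314.086 = 0.429.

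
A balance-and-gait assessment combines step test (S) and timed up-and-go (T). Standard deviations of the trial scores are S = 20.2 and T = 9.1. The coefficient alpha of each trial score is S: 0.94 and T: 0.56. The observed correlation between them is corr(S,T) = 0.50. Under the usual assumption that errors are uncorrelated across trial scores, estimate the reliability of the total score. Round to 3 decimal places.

0.910

Var(S+T) = 20.2² + 9.1² + 2·[20.2·9.1·0.50] = 490.85 + 183.82 = 674.67.
With uncorrelated errors the cross-covariances are all true-score covariance, so they carry over unchanged; only the diagonal terms shrink to ρᵢσᵢ².
True-score variance = [20.2²·0.94 + 9.1²·0.56] + 183.82 = 429.931 + 183.82 = 613.751.
Reliability = 613.751 / 674.67 = 0.910.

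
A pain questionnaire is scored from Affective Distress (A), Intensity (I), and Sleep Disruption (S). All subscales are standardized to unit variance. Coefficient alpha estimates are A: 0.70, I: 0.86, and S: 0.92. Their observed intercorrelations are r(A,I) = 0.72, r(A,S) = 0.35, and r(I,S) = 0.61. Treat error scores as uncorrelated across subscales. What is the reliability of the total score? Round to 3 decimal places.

0.918

Var(A+I+S) = 3 + 2·[0.72 + 0.35 + 0.61] = 3 + 3.36 = 6.36.
With uncorrelated errors the cross-covariances are all true-score covariance, so they carry over unchanged; only the diagonal terms shrink to ρᵢσᵢ².
True-score variance = [0.70 + 0.86 + 0.92] + 3.36 = 2.48 + 3.36 = 5.84.
Reliability = 5.84 / 6.36 = 0.918.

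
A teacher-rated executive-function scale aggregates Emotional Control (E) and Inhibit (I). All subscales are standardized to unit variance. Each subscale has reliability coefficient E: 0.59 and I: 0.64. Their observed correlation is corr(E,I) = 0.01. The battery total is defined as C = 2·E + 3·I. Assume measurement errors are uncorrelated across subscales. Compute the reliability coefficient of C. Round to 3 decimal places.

0.628

Var(C) = 2² + 3² + 2·[6·0.01] = 13 + 0.12 = 13.12.
Under uncorrelated errors the observed covariances equal the true-score covariances, so only the own-variance terms attenuate.
True-score variance = [2²·0.59 + 3²·0.64] + 0.12 = 8.12 + 0.12 = 8.24.
Reliability = 8.24 / 13.12 = 0.628.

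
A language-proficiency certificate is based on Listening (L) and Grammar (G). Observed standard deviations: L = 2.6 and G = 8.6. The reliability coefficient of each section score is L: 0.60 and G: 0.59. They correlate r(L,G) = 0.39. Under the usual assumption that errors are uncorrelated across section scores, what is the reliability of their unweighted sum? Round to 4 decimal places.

0.6635

Var(L+G) = 2.6² + 8.6² + 2·[2.6·8.6·0.39] = 80.72 + 17.4408 = 98.1608.
Because errors are independent across components, Cov(Tᵢ,Tⱼ) = Cov(Xᵢ,Xⱼ); the off-diagonal part of the true-score variance is the same as above.
True-score variance = [2.6²·0.60 + 8.6²·0.59] + 17.4408 = 47.6924 + 17.4408 = 65.1332.
Reliability = 65.1332 / 98.1608 = 0.6635.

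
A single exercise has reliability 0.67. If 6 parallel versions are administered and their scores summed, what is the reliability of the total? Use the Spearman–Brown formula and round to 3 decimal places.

0.924

ρ_k = kρ / (1 + (k−1)ρ) = 6·0.67 / (1 + 5·0.67) = 4.020 / 4.350 = 0.924.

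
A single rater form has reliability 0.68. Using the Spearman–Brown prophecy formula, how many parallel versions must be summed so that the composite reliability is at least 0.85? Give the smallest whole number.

3

k ≥ ρ*(1−ρ₁)/(ρ₁(1−ρ*)) = 0.85·0.32 / (0.68·0.15) = 2.667.
Smallest integer k = 3.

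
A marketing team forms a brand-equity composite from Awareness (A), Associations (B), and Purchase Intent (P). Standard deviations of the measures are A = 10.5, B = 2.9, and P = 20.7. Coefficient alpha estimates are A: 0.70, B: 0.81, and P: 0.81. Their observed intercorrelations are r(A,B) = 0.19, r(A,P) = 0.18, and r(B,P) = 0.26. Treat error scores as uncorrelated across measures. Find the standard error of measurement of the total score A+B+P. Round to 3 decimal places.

10.774

Var(total) = 547.15 + 121.033 = 668.183.
True-score variance = 431.064 + 121.033 = 552.097, so reliability = 0.8263.
Error variance = 668.183 − 552.097 = 116.086; SEM = √116.086 = 10.774.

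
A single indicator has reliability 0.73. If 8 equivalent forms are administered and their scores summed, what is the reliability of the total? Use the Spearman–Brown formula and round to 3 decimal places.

0.956

ρ_k = kρ / (1 + (k−1)ρ) = 8·0.73 / (1 + 7·0.73) = 5.840 / 6.110 = 0.956.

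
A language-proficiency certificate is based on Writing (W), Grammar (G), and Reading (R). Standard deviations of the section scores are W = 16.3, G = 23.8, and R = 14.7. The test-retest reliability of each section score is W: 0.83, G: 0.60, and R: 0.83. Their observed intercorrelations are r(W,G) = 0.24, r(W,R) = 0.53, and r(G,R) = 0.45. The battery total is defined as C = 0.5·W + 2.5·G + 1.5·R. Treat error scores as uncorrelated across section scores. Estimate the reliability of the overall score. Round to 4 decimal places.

0.7349

Var(C) = 0.5²·16.3² + 2.5²·23.8² + 1.5²·14.7² + 2·[1.25·16.3·23.8·0.24 + 0.75·16.3·14.7·0.53 + 3.75·23.8·14.7·0.45] = 4092.88 + 1604.03 = 5696.91.
Under uncorrelated errors the observed covariances equal the true-score covariances, so only the own-variance terms attenuate.
True-score variance = [0.5²·16.3²·0.83 + 2.5²·23.8²·0.60 + 1.5²·14.7²·0.83] + 1604.03 = 2582.83 + 1604.03 = 4186.86.
Reliability = 4186.86 / 5696.91 = 0.7349.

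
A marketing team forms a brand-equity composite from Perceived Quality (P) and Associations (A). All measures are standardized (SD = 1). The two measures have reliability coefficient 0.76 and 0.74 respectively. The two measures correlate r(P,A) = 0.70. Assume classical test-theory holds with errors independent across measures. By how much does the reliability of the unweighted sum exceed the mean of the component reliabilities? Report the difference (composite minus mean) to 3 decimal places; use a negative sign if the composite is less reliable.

Var(sum) = 2 + 1.4 = 3.4; true-score variance = 1.5 + 1.4 = 2.9; composite reliability = 0.8529.
Mean component reliability = 0.7500.
Difference = 0.8529 − 0.7500 = 0.103.

0.103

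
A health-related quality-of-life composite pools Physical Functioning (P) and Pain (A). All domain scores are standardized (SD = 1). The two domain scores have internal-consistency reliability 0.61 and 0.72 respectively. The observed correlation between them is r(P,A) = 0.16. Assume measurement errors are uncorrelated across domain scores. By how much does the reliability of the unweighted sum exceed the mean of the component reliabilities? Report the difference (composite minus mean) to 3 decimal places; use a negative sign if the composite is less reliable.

Var(sum) = 2 + 0.32 = 2.32; true-score variance = 1.33 + 0.32 = 1.65; composite reliability = 0.7112.
Mean component reliability = 0.6650.
Difference = 0.7112 − 0.6650 = 0.046.

0.046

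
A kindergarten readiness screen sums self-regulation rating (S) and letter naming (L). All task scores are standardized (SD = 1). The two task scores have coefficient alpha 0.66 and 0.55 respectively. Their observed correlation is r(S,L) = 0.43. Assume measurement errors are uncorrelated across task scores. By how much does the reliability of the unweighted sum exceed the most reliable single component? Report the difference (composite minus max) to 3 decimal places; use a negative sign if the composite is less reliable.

0.064

Var(sum) = 2 + 0.86 = 2.86; true-score variance = 1.21 + 0.86 = 2.07; composite reliability = 0.7238.
Max component reliability = 0.6600.
Difference = 0.7238 − 0.6600 = 0.064.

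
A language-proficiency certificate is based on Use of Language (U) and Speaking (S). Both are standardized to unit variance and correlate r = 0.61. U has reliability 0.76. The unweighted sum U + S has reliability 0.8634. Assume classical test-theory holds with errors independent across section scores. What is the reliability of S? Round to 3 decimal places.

Var(U+S) = 2 + 2·0.61 = 3.220.
True-score variance = ρ_U + ρ_S + 2·0.61, so 0.8634 = (0.76 + ρ_S + 1.22) / 3.220.
ρ_S = 0.8634·3.220 − 0.76 − 1.22 = 0.800.

0.800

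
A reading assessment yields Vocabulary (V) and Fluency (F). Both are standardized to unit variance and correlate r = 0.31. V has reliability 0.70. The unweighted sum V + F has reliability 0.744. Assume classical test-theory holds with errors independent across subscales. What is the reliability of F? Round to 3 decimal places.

0.629

Var(V+F) = 2 + 2·0.31 = 2.620.
True-score variance = ρ_V + ρ_F + 2·0.31, so 0.744 = (0.70 + ρ_F + 0.62) / 2.620.
ρ_F = 0.744·2.620 − 0.70 − 0.62 = 0.629.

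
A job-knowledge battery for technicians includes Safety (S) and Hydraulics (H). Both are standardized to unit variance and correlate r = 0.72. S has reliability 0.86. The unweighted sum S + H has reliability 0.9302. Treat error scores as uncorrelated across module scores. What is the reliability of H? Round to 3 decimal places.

0.900

Var(S+H) = 2 + 2·0.72 = 3.440.
True-score variance = ρ_S + ρ_H + 2·0.72, so 0.9302 = (0.86 + ρ_H + 1.44) / 3.440.
ρ_H = 0.9302·3.440 − 0.86 − 1.44 = 0.900.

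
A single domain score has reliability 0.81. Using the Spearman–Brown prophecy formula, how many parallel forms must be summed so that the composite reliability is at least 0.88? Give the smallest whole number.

k ≥ ρ*(1−ρ₁)/(ρ₁(1−ρ*)) = 0.88·0.19 / (0.81·0.12) = 1.720.
Smallest integer k = 2.

2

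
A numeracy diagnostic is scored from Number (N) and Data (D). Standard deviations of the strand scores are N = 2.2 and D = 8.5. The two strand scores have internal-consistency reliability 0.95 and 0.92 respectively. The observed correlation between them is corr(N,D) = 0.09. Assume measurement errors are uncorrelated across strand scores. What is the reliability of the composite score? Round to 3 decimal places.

Var(N+D) = 2.2² + 8.5² + 2·[2.2·8.5·0.09] = 77.09 + 3.366 = 80.456.
Because errors are independent across components, Cov(Tᵢ,Tⱼ) = Cov(Xᵢ,Xⱼ); the off-diagonal part of the true-score variance is the same as above.
True-score variance = [2.2²·0.95 + 8.5²·0.92] + 3.366 = 71.068 + 3.366 = 74.434.
Reliability = 74.434 / 80.456 = 0.925.

0.925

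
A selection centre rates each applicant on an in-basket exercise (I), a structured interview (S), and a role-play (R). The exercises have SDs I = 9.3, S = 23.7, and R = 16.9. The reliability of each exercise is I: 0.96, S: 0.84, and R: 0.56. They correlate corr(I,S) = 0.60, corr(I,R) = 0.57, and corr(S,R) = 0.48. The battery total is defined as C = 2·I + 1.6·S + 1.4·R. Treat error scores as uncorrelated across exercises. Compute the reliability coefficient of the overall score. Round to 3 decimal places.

0.892

Var(C) = 2²·9.3² + 1.6²·23.7² + 1.4²·16.9² + 2·[3.2·9.3·23.7·0.60 + 2.8·9.3·16.9·0.57 + 2.24·23.7·16.9·0.48] = 2343.68 + 2209.36 = 4553.04.
Because errors are independent across components, Cov(Tᵢ,Tⱼ) = Cov(Xᵢ,Xⱼ); the off-diagonal part of the true-score variance is the same as above.
True-score variance = [2²·9.3²·0.96 + 1.6²·23.7²·0.84 + 1.4²·16.9²·0.56] + 2209.36 = 1853.47 + 2209.36 = 4062.83.
Reliability = 4062.83 / 4553.04 = 0.892.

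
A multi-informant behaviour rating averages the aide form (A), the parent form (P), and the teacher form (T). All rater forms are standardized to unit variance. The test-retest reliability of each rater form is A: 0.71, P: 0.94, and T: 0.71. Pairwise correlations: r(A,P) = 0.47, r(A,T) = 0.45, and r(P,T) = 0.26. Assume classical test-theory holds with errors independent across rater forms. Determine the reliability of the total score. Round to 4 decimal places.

Var(A+P+T) = 3 + 2·[0.47 + 0.45 + 0.26] = 3 + 2.36 = 5.36.
Because errors are independent across components, Cov(Tᵢ,Tⱼ) = Cov(Xᵢ,Xⱼ); the off-diagonal part of the true-score variance is the same as above.
True-score variance = [0.71 + 0.94 + 0.71] + 2.36 = 2.36 + 2.36 = 4.72.
Reliability = 4.72 / 5.36 = 0.8806.

0.8806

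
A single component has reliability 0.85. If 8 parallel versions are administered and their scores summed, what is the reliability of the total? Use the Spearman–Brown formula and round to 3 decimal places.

ρ_k = kρ / (1 + (k−1)ρ) = 8·0.85 / (1 + 7·0.85) = 6.800 / 6.950 = 0.978.

0.978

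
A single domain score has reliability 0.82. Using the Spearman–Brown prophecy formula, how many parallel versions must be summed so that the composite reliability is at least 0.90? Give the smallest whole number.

k ≥ ρ*(1−ρ₁)/(ρ₁(1−ρ*)) = 0.90·0.18 / (0.82·0.10) = 1.976.
Smallest integer k = 2.

2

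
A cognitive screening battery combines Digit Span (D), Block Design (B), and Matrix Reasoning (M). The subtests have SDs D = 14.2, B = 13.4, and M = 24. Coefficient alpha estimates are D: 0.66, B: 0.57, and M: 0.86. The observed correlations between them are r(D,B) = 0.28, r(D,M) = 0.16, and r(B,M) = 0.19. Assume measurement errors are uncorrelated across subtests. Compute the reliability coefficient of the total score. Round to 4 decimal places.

Var(D+B+M) = 14.2² + 13.4² + 24² + 2·[14.2·13.4·0.28 + 14.2·24·0.16 + 13.4·24·0.19] = 957.2 + 337.821 = 1295.02.
With uncorrelated errors the cross-covariances are all true-score covariance, so they carry over unchanged; only the diagonal terms shrink to ρᵢσᵢ².
True-score variance = [14.2²·0.66 + 13.4²·0.57 + 24²·0.86] + 337.821 = 730.792 + 337.821 = 1068.61.
Reliability = 1068.61 / 1295.02 = 0.8252.

0.8252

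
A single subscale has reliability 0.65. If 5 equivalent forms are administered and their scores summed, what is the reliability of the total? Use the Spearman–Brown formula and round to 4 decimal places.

0.9028

ρ_k = kρ / (1 + (k−1)ρ) = 5·0.65 / (1 + 4·0.65) = 3.250 / 3.600 = 0.9028.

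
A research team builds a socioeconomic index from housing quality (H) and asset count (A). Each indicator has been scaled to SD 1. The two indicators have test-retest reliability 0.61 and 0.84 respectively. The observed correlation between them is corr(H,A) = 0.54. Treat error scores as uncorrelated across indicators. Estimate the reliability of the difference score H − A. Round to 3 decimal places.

0.402

Var(H−A) = 1 + 1 − 2·0.54 = 2 − 1.08 = 0.92.
Under uncorrelated errors the observed covariances equal the true-score covariances, so only the own-variance terms attenuate.
True-score variance = [0.61 + 0.84] − 1.08 = 1.45 − 1.08 = 0.37.
Reliability = 0.37 / 0.92 = 0.402.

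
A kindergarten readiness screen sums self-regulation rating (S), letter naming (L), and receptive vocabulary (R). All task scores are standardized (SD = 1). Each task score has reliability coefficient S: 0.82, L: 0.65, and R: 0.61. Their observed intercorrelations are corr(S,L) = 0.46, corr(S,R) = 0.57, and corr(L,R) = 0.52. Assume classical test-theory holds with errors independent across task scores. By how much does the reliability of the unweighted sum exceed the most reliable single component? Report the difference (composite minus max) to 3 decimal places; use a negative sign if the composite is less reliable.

Var(sum) = 3 + 3.1 = 6.1; true-score variance = 2.08 + 3.1 = 5.18; composite reliability = 0.8492.
Max component reliability = 0.8200.
Difference = 0.8492 − 0.8200 = 0.029.

0.029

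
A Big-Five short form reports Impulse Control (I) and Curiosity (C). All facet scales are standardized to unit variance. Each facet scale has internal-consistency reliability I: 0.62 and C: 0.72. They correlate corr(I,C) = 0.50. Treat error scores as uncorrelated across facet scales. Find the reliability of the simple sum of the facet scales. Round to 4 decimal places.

0.7800

Var(I+C) = 2 + 2·[0.50] = 2 + 1 = 3.
Under uncorrelated errors the observed covariances equal the true-score covariances, so only the own-variance terms attenuate.
True-score variance = [0.62 + 0.72] + 1 = 1.34 + 1 = 2.34.
Reliability = 2.34 / 3 = 0.7800.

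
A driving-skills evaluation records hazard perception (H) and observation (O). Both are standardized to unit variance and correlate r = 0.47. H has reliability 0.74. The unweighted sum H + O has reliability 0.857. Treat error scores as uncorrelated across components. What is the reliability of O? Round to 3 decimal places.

Var(H+O) = 2 + 2·0.47 = 2.940.
True-score variance = ρ_H + ρ_O + 2·0.47, so 0.857 = (0.74 + ρ_O + 0.94) / 2.940.
ρ_O = 0.857·2.940 − 0.74 − 0.94 = 0.840.

0.840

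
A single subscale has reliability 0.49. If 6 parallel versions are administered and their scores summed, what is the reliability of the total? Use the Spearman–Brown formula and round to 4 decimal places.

ρ_k = kρ / (1 + (k−1)ρ) = 6·0.49 / (1 + 5·0.49) = 2.940 / 3.450 = 0.8522.

0.8522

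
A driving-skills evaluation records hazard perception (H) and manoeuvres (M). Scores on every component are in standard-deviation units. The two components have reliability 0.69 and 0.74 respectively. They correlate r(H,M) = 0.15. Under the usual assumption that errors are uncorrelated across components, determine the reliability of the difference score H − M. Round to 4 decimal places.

0.6647

Var(H−M) = 1 + 1 − 2·0.15 = 2 − 0.3 = 1.7.
Under uncorrelated errors the observed covariances equal the true-score covariances, so only the own-variance terms attenuate.
True-score variance = [0.69 + 0.74] − 0.3 = 1.43 − 0.3 = 1.13.
Reliability = 1.13 / 1.7 = 0.6647.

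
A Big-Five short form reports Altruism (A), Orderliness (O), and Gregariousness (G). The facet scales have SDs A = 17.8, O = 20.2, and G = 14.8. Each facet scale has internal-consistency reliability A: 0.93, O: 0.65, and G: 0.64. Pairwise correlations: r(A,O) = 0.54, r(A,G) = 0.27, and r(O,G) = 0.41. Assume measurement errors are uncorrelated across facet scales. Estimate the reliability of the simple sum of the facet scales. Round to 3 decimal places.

0.858

Var(A+O+G) = 17.8² + 20.2² + 14.8² + 2·[17.8·20.2·0.54 + 17.8·14.8·0.27 + 20.2·14.8·0.41] = 943.92 + 775.73 = 1719.65.
Under uncorrelated errors the observed covariances equal the true-score covariances, so only the own-variance terms attenuate.
True-score variance = [17.8²·0.93 + 20.2²·0.65 + 14.8²·0.64] + 775.73 = 700.073 + 775.73 = 1475.8.
Reliability = 1475.8 / 1719.65 = 0.858.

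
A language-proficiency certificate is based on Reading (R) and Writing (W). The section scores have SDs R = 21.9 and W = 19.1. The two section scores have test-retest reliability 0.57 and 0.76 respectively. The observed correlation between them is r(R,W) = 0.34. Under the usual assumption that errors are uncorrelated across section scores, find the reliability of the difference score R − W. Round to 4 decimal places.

Var(R−W) = 21.9² + 19.1² − 2·21.9·19.1·0.34 = 844.42 − 284.437 = 559.983.
Because errors are independent across components, Cov(Tᵢ,Tⱼ) = Cov(Xᵢ,Xⱼ); the off-diagonal part of the true-score variance is the same as above.
True-score variance = [21.9²·0.57 + 19.1²·0.76] − 284.437 = 550.633 − 284.437 = 266.196.
Reliability = 266.196 / 559.983 = 0.4754.

0.4754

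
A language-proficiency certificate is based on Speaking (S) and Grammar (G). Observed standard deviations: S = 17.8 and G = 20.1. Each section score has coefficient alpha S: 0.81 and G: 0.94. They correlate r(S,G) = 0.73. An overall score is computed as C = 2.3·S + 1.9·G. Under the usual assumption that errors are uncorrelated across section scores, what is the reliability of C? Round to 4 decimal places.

0.9251

Var(C) = 2.3²·17.8² + 1.9²·20.1² + 2·[4.37·17.8·20.1·0.73] = 3134.56 + 2282.71 = 5417.27.
Because errors are independent across components, Cov(Tᵢ,Tⱼ) = Cov(Xᵢ,Xⱼ); the off-diagonal part of the true-score variance is the same as above.
True-score variance = [2.3²·17.8²·0.81 + 1.9²·20.1²·0.94] + 2282.71 = 2728.6 + 2282.71 = 5011.3.
Reliability = 5011.3 / 5417.27 = 0.9251.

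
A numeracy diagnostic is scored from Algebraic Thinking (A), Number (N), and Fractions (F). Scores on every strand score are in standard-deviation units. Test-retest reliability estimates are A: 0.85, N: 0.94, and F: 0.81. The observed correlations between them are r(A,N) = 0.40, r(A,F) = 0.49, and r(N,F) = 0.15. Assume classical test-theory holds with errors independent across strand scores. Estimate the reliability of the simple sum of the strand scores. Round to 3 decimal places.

0.921

Var(A+N+F) = 3 + 2·[0.40 + 0.49 + 0.15] = 3 + 2.08 = 5.08.
Because errors are independent across components, Cov(Tᵢ,Tⱼ) = Cov(Xᵢ,Xⱼ); the off-diagonal part of the true-score variance is the same as above.
True-score variance = [0.85 + 0.94 + 0.81] + 2.08 = 2.6 + 2.08 = 4.68.
Reliability = 4.68 / 5.08 = 0.921.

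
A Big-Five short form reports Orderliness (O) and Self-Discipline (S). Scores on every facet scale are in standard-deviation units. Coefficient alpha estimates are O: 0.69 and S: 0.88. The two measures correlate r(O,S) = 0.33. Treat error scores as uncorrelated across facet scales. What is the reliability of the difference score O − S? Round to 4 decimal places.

Var(O−S) = 1 + 1 − 2·0.33 = 2 − 0.66 = 1.34.
Under uncorrelated errors the observed covariances equal the true-score covariances, so only the own-variance terms attenuate.
True-score variance = [0.69 + 0.88] − 0.66 = 1.57 − 0.66 = 0.91.
Reliability = 0.91 / 1.34 = 0.6791.

0.6791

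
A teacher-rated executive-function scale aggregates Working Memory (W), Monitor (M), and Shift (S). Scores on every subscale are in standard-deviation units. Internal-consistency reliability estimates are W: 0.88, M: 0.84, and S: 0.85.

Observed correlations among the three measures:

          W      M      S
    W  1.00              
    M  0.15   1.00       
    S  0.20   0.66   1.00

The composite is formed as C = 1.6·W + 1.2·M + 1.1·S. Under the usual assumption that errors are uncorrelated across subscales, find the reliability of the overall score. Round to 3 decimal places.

Var(C) = 1.6² + 1.2² + 1.1² + 2·[1.92·0.15 + 1.76·0.20 + 1.32·0.66] = 5.21 + 3.0224 = 8.2324.
Because errors are independent across components, Cov(Tᵢ,Tⱼ) = Cov(Xᵢ,Xⱼ); the off-diagonal part of the true-score variance is the same as above.
True-score variance = [1.6²·0.88 + 1.2²·0.84 + 1.1²·0.85] + 3.0224 = 4.4909 + 3.0224 = 7.5133.
Reliability = 7.5133 / 8.2324 = 0.913.

0.913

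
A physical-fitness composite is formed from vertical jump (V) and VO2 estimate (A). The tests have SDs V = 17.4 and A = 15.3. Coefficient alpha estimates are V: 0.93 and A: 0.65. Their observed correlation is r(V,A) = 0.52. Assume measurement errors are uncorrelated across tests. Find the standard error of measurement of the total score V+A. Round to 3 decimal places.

Var(total) = 536.85 + 276.869 = 813.719.
True-score variance = 433.725 + 276.869 = 710.594, so reliability = 0.8733.
Error variance = 813.719 − 710.594 = 103.125; SEM = √103.125 = 10.155.

10.155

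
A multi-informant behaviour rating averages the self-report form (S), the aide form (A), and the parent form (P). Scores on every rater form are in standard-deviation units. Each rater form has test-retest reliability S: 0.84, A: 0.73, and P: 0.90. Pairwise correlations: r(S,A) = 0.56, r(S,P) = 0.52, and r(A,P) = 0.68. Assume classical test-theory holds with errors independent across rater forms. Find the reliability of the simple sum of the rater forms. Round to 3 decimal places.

0.919

Var(S+A+P) = 3 + 2·[0.56 + 0.52 + 0.68] = 3 + 3.52 = 6.52.
With uncorrelated errors the cross-covariances are all true-score covariance, so they carry over unchanged; only the diagonal terms shrink to ρᵢσᵢ².
True-score variance = [0.84 + 0.73 + 0.90] + 3.52 = 2.47 + 3.52 = 5.99.
Reliability = 5.99 / 6.52 = 0.919.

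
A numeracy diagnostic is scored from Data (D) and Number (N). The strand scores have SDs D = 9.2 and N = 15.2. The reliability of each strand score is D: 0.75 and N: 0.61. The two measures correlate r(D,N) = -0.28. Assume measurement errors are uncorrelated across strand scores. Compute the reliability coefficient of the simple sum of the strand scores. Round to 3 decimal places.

Var(D+N) = 9.2² + 15.2² + 2·[9.2·15.2·(-0.28)] = 315.68 − 78.3104 = 237.37.
Because errors are independent across components, Cov(Tᵢ,Tⱼ) = Cov(Xᵢ,Xⱼ); the off-diagonal part of the true-score variance is the same as above.
True-score variance = [9.2²·0.75 + 15.2²·0.61] − 78.3104 = 204.414 − 78.3104 = 126.104.
Reliability = 126.104 / 237.37 = 0.531.

0.531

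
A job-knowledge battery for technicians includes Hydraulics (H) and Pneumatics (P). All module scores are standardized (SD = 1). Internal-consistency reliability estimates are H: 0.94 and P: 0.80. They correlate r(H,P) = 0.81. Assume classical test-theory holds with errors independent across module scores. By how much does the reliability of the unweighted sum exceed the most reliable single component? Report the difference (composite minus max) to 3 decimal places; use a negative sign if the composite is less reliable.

-0.012

Var(sum) = 2 + 1.62 = 3.62; true-score variance = 1.74 + 1.62 = 3.36; composite reliability = 0.9282.
Max component reliability = 0.9400.
Difference = 0.9282 − 0.9400 = -0.012.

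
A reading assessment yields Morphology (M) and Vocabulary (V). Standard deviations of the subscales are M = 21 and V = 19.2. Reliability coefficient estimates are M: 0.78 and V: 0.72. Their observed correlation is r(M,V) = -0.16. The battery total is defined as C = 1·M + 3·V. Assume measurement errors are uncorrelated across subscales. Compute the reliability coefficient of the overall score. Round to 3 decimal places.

Var(C) = 21² + 3²·19.2² + 2·[3·21·19.2·(-0.16)] = 3758.76 − 387.072 = 3371.69.
With uncorrelated errors the cross-covariances are all true-score covariance, so they carry over unchanged; only the diagonal terms shrink to ρᵢσᵢ².
True-score variance = [21²·0.78 + 3²·19.2²·0.72] − 387.072 = 2732.77 − 387.072 = 2345.7.
Reliability = 2345.7 / 3371.69 = 0.696.

0.696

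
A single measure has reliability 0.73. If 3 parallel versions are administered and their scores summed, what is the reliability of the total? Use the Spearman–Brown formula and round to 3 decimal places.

ρ_k = kρ / (1 + (k−1)ρ) = 3·0.73 / (1 + 2·0.73) = 2.190 / 2.460 = 0.890.

0.890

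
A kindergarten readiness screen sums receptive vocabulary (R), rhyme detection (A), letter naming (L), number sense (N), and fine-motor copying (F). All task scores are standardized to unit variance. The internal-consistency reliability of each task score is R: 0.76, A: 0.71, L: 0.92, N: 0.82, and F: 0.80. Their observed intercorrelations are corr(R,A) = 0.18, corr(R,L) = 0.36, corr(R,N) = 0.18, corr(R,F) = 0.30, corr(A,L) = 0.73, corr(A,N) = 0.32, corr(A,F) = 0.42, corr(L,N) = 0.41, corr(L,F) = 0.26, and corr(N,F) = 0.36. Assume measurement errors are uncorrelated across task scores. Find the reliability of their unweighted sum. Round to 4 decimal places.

0.9178

Var(R+A+L+N+F) = 5 + 2·[0.18 + 0.36 + 0.18 + 0.30 + 0.73 + 0.32 + 0.42 + 0.41 + 0.26 + 0.36] = 5 + 7.04 = 12.04.
Under uncorrelated errors the observed covariances equal the true-score covariances, so only the own-variance terms attenuate.
True-score variance = [0.76 + 0.71 + 0.92 + 0.82 + 0.80] + 7.04 = 4.01 + 7.04 = 11.05.
Reliability = 11.05 / 12.04 = 0.9178.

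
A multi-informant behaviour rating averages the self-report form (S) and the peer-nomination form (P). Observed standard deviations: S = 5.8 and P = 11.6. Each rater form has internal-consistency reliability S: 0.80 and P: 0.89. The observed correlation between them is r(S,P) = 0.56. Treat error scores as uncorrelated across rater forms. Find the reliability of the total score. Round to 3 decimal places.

0.912

Var(S+P) = 5.8² + 11.6² + 2·[5.8·11.6·0.56] = 168.2 + 75.3536 = 243.554.
Because errors are independent across components, Cov(Tᵢ,Tⱼ) = Cov(Xᵢ,Xⱼ); the off-diagonal part of the true-score variance is the same as above.
True-score variance = [5.8²·0.80 + 11.6²·0.89] + 75.3536 = 146.67 + 75.3536 = 222.024.
Reliability = 222.024 / 243.554 = 0.912.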